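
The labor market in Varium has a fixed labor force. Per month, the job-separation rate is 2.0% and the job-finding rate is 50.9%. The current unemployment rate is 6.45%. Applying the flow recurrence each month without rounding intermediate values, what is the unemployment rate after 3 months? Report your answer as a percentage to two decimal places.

With a fixed labor force, u_{t+1} = u_t + s·(1−u_t) − f·u_t = u_t·(1−s−f) + s.
Here 1−s−f = 0.471 and s = 0.020.
u_1 = 0.064500 × 0.471 + 0.020 = 0.050380.
u_2 = 0.050380 × 0.471 + 0.020 = 0.043729.
u_3 = 0.043729 × 0.471 + 0.020 = 0.040596.

Unemployment rate after three months ≈ 4.06%.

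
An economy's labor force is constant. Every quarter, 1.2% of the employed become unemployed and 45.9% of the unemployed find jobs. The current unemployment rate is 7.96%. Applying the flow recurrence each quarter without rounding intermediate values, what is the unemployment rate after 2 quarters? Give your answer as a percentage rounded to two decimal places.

Unemployment rate after two quarters ≈ 4.06%.

With a fixed labor force, u_{t+1} = u_t + s·(1−u_t) − f·u_t = u_t·(1−s−f) + s.
Here 1−s−f = 0.529 and s = 0.012.
u_1 = 0.079600 × 0.529 + 0.012 = 0.054108.
u_2 = 0.054108 × 0.529 + 0.012 = 0.040623.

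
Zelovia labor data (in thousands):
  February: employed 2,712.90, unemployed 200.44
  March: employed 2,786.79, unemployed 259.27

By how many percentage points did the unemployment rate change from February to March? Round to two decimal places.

The unemployment rate changed by +1.63 percentage points.

February: labor force = 2,712.90 + 200.44 = 2,913.34; u = 200.44/2,913.34 = 6.88%.
March: labor force = 2,786.79 + 259.27 = 3,046.06; u = 259.27/3,046.06 = 8.51%.
Change = 8.51% − 6.88% = +1.63 pp.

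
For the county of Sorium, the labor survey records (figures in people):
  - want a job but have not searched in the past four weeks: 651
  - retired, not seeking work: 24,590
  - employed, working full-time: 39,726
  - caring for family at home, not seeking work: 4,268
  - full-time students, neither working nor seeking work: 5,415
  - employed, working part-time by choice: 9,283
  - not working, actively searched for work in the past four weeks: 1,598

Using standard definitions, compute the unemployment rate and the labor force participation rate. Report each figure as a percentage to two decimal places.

Unemployment rate ≈ 3.16%; labor force participation rate ≈ 59.17%.

Employed = 39,726 + 9,283 = 49,009.
Unemployed = 1,598.
Labor force = 49,009 + 1,598 = 50,607.
Not in labor force = 651 + 24,590 + 4,268 + 5,415 = 34,924 (those not working and not actively searching are outside the labor force — including those who want a job but have given up searching).
Civilian working-age population = 50,607 + 34,924 = 85,531.
Unemployment rate = 1,598 / 50,607 = 3.16%.
Labor force participation rate = 50,607 / 85,531 = 59.17%.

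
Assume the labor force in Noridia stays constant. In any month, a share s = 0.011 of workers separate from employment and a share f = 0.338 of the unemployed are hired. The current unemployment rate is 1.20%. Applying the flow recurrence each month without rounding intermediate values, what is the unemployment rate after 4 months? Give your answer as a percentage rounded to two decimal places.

Unemployment rate after four months ≈ 2.80%.

With a fixed labor force, u_{t+1} = u_t + s·(1−u_t) − f·u_t = u_t·(1−s−f) + s.
Here 1−s−f = 0.651 and s = 0.011.
u_1 = 0.012000 × 0.651 + 0.011 = 0.018812.
u_2 = 0.018812 × 0.651 + 0.011 = 0.023247.
u_3 = 0.023247 × 0.651 + 0.011 = 0.026134.
u_4 = 0.026134 × 0.651 + 0.011 = 0.028013.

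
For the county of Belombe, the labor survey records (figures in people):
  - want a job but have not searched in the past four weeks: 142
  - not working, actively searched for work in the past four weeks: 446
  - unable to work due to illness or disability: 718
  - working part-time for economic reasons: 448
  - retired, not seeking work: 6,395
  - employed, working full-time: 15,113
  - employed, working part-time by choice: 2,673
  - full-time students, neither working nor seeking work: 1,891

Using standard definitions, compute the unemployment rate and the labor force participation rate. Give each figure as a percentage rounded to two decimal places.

Employed = 448 + 15,113 + 2,673 = 18,234 (anyone who worked, including part-time for economic reasons, counts as employed).
Unemployed = 446.
Labor force = 18,234 + 446 = 18,680.
Not in labor force = 142 + 718 + 6,395 + 1,891 = 9,146 (those not working and not actively searching are outside the labor force — including those who want a job but have given up searching).
Civilian working-age population = 18,680 + 9,146 = 27,826.
Unemployment rate = 446 / 18,680 = 2.39%.
Labor force participation rate = 18,680 / 27,826 = 67.13%.

Unemployment rate ≈ 2.39%; labor force participation rate ≈ 67.13%.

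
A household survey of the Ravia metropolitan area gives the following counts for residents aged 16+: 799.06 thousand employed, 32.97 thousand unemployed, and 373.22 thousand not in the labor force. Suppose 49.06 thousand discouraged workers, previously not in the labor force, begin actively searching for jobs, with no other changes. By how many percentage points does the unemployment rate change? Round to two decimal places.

Initially, labor force = 799.06 + 32.97 = 832.03 thousand, so u = 32.97/832.03 = 3.96%.
After the change, unemployed and labor force both rise by 49.06 → E = 799.06, U = 82.03, labor force = 881.09 thousand.
New unemployment rate = 82.03 / 881.09 = 9.31%.
Change = 9.31% − 3.96% = +5.35 percentage points.

The unemployment rate changes by +5.35 percentage points.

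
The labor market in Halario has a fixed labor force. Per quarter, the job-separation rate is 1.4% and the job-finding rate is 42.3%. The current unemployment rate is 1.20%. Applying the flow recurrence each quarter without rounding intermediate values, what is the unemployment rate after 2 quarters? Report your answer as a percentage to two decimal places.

With a fixed labor force, u_{t+1} = u_t + s·(1−u_t) − f·u_t = u_t·(1−s−f) + s.
Here 1−s−f = 0.563 and s = 0.014.
u_1 = 0.012000 × 0.563 + 0.014 = 0.020756.
u_2 = 0.020756 × 0.563 + 0.014 = 0.025686.

Unemployment rate after two quarters ≈ 2.57%.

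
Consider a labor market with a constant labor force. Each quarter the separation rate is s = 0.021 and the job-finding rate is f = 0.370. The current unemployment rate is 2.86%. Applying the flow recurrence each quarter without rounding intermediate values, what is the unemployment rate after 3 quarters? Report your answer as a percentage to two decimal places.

Unemployment rate after three quarters ≈ 4.80%.

With a fixed labor force, u_{t+1} = u_t + s·(1−u_t) − f·u_t = u_t·(1−s−f) + s.
Here 1−s−f = 0.609 and s = 0.021.
u_1 = 0.028600 × 0.609 + 0.021 = 0.038417.
u_2 = 0.038417 × 0.609 + 0.021 = 0.044396.
u_3 = 0.044396 × 0.609 + 0.021 = 0.048037.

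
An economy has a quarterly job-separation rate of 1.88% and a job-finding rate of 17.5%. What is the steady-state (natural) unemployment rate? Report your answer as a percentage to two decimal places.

Steady-state unemployment rate ≈ 9.70%.

At steady state the flows balance: s·E = f·U, so U/(E+U) = s/(s+f).
u* = 1.88 / (1.88 + 17.5) = 1.88 / 19.38 = 9.70%.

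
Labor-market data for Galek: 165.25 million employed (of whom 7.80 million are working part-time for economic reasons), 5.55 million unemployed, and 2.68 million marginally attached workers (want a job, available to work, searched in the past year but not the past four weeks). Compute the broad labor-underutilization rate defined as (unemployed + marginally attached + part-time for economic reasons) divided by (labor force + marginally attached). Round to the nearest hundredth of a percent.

Broad underutilization rate ≈ 9.24%.

Labor force = 165.25 + 5.55 = 170.80 million.
Numerator = 5.55 + 2.68 + 7.80 = 16.03 million.
Denominator = 170.80 + 2.68 = 173.48 million.
Broad rate = 16.03 / 173.48 = 9.24%.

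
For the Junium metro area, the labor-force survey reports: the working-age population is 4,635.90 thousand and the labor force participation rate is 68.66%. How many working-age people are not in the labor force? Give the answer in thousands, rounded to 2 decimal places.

About 1,452.89 thousand are not in the labor force.

Share not in the labor force = 1 − 0.6866 = 0.3134.
Not in labor force = 0.3134 × 4,635.90 ≈ 1,452.89 thousand.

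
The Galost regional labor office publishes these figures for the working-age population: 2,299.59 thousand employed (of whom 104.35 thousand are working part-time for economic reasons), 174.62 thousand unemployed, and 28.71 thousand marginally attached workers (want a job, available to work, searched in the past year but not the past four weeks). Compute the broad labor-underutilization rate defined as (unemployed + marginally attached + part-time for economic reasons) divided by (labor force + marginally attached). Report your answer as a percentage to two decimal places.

Labor force = 2,299.59 + 174.62 = 2,474.21 thousand.
Numerator = 174.62 + 28.71 + 104.35 = 307.68 thousand.
Denominator = 2,474.21 + 28.71 = 2,502.92 thousand.
Broad rate = 307.68 / 2,502.92 = 12.29%.

Broad underutilization rate ≈ 12.29%.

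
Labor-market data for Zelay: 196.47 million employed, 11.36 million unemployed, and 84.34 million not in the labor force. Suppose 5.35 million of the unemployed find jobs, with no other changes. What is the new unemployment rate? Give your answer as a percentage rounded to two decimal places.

New unemployment rate ≈ 2.89%.

Initially, labor force = 196.47 + 11.36 = 207.83 million, so u = 11.36/207.83 = 5.47%.
After the change, unemployed falls and employed rises by 5.35; labor force unchanged → E = 201.82, U = 6.01, labor force = 207.83 million.
New unemployment rate = 6.01 / 207.83 = 2.89%.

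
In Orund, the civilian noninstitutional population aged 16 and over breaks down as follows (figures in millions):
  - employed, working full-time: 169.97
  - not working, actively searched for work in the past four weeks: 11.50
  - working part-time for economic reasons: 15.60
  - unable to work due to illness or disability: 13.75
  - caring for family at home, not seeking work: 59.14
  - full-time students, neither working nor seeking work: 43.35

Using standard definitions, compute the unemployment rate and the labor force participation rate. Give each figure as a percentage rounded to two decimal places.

Employed = 169.97 + 15.60 = 185.57 million (anyone who worked, including part-time for economic reasons, counts as employed).
Unemployed = 11.50 million.
Labor force = 185.57 + 11.50 = 197.07 million.
Not in labor force = 13.75 + 59.14 + 43.35 = 116.24 million (those not working and not actively searching are outside the labor force).
Civilian working-age population = 197.07 + 116.24 = 313.31 million.
Unemployment rate = 11.50 / 197.07 = 5.84%.
Labor force participation rate = 197.07 / 313.31 = 62.90%.

Unemployment rate ≈ 5.84%; labor force participation rate ≈ 62.90%.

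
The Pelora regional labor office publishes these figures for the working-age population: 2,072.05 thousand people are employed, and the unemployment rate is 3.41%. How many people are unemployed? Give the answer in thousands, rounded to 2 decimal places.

Let U be the number unemployed. The labor force is E + U, and U/(E+U) = 0.0341.
So U = 0.0341 × 2,072.05 / (1 − 0.0341) = 70.6569 / 0.9659 ≈ 73.15 thousand.

About 73.15 thousand are unemployed.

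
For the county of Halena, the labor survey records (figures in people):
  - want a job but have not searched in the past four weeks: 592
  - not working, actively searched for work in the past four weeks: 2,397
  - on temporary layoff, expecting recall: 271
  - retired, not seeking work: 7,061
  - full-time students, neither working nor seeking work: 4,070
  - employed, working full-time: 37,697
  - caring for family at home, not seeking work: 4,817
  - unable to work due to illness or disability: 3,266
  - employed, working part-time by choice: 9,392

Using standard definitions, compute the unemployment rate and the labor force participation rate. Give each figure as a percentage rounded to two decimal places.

Employed = 37,697 + 9,392 = 47,089.
Unemployed = 2,397 + 271 = 2,668 (jobless and actively searching, or on temporary layoff).
Labor force = 47,089 + 2,668 = 49,757.
Not in labor force = 592 + 7,061 + 4,070 + 4,817 + 3,266 = 19,806 (those not working and not actively searching are outside the labor force — including those who want a job but have given up searching).
Civilian working-age population = 49,757 + 19,806 = 69,563.
Unemployment rate = 2,668 / 49,757 = 5.36%.
Labor force participation rate = 49,757 / 69,563 = 71.53%.

Unemployment rate ≈ 5.36%; labor force participation rate ≈ 71.53%.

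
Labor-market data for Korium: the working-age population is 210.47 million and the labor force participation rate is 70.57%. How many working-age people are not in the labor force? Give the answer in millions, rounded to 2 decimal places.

About 61.94 million are not in the labor force.

Share not in the labor force = 1 − 0.7057 = 0.2943.
Not in labor force = 0.2943 × 210.47 ≈ 61.94 million.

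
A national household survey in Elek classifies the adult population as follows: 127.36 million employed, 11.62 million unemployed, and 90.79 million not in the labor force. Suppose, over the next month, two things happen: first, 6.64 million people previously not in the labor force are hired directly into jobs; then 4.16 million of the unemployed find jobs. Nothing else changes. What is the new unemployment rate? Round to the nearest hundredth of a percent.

Initially, labor force = 127.36 + 11.62 = 138.98 million, so u = 11.62/138.98 = 8.36%.
After the first change, employed and labor force both rise by 6.64; unemployed unchanged → E = 134.00, U = 11.62, labor force = 145.62 million.
After the second change, unemployed falls and employed rises by 4.16; labor force unchanged → E = 138.16, U = 7.46, labor force = 145.62 million.
New unemployment rate = 7.46 / 145.62 = 5.12%.

New unemployment rate ≈ 5.12%.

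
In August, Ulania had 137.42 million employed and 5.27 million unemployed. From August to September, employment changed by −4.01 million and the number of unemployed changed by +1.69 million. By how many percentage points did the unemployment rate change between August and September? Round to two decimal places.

The unemployment rate changed by +1.27 percentage points.

August: labor force = 137.42 + 5.27 = 142.69; u = 5.27/142.69 = 3.69%.
September: labor force = 133.41 + 6.96 = 140.37; u = 6.96/140.37 = 4.96%.
Change = 4.96% − 3.69% = +1.27 pp.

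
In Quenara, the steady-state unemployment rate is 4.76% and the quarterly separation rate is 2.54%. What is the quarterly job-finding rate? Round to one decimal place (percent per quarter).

From u* = s/(s+f): f = s·(1−u)/u.
f = 2.54 × (1 − 0.0476) / 0.0476 = 2.4191 / 0.0476 ≈ 50.8% per quarter.

Job-finding rate ≈ 50.8% per quarter.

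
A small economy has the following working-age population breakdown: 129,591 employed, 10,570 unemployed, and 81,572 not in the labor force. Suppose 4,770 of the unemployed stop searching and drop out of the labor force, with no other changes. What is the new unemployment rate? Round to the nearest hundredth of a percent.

Initially, labor force = 129,591 + 10,570 = 140,161, so u = 10,570/140,161 = 7.54%.
After the change, unemployed and labor force both fall by 4,770 → E = 129,591, U = 5,800, labor force = 135,391.
New unemployment rate = 5,800 / 135,391 = 4.28%.

New unemployment rate ≈ 4.28%.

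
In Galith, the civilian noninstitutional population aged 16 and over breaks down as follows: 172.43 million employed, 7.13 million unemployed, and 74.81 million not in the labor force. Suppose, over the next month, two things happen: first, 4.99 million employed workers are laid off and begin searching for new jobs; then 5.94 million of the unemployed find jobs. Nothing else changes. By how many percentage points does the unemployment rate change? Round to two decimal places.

Initially, labor force = 172.43 + 7.13 = 179.56 million, so u = 7.13/179.56 = 3.97%.
After the first change, employed falls and unemployed rises by 4.99; labor force unchanged → E = 167.44, U = 12.12, labor force = 179.56 million.
After the second change, unemployed falls and employed rises by 5.94; labor force unchanged → E = 173.38, U = 6.18, labor force = 179.56 million.
New unemployment rate = 6.18 / 179.56 = 3.44%.
Change = 3.44% − 3.97% = −0.53 percentage points.

The unemployment rate changes by −0.53 percentage points.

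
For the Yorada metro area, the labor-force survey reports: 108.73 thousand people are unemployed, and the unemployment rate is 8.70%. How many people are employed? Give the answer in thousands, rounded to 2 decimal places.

Labor force = U / u = 108.73 / 0.0870 ≈ 1,249.77 thousand.
Employed = labor force − unemployed = 1,249.77 − 108.73 = 1,141.04 thousand.

About 1,141.04 thousand are employed.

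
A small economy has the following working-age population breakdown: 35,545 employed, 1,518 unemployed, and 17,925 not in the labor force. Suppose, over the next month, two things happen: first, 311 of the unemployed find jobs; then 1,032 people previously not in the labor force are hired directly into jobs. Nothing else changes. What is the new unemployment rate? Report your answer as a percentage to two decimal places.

Initially, labor force = 35,545 + 1,518 = 37,063, so u = 1,518/37,063 = 4.10%.
After the first change, unemployed falls and employed rises by 311; labor force unchanged → E = 35,856, U = 1,207, labor force = 37,063.
After the second change, employed and labor force both rise by 1,032; unemployed unchanged → E = 36,888, U = 1,207, labor force = 38,095.
New unemployment rate = 1,207 / 38,095 = 3.17%.

New unemployment rate ≈ 3.17%.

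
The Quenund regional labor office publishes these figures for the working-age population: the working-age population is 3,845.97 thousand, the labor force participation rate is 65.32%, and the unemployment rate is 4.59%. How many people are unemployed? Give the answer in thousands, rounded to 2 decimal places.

Labor force = 0.6532 × 3,845.97 = 2,512.19 thousand.
Unemployed = 0.0459 × 2,512.19 ≈ 115.31 thousand.

About 115.31 thousand are unemployed.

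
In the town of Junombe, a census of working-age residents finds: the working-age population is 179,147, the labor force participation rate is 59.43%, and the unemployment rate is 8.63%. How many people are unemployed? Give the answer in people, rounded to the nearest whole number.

Labor force = 0.5943 × 179,147 = 106,467.
Unemployed = 0.0863 × 106,467 ≈ 9,188.

About 9,188 are unemployed.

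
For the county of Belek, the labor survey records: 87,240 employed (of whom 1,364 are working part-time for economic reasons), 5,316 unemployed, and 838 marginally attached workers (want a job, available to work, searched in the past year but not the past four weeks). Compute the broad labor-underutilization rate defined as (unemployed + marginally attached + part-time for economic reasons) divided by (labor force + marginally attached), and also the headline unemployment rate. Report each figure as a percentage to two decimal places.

Broad underutilization rate ≈ 8.05%; headline unemployment rate ≈ 5.74%.

Labor force = 87,240 + 5,316 = 92,556.
Numerator = 5,316 + 838 + 1,364 = 7,518.
Denominator = 92,556 + 838 = 93,394.
Broad rate = 7,518 / 93,394 = 8.05%.
Headline unemployment rate = 5,316 / 92,556 = 5.74%.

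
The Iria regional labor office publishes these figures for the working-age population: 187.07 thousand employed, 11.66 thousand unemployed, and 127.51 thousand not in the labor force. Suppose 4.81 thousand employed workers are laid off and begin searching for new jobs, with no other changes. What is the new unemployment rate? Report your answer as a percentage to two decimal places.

Initially, labor force = 187.07 + 11.66 = 198.73 thousand, so u = 11.66/198.73 = 5.87%.
After the change, employed falls and unemployed rises by 4.81; labor force unchanged → E = 182.26, U = 16.47, labor force = 198.73 thousand.
New unemployment rate = 16.47 / 198.73 = 8.29%.

New unemployment rate ≈ 8.29%.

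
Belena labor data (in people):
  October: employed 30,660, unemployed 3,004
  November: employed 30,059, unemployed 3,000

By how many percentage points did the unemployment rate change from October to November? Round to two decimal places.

The unemployment rate changed by +0.15 percentage points.

October: labor force = 30,660 + 3,004 = 33,664; u = 3,004/33,664 = 8.92%.
November: labor force = 30,059 + 3,000 = 33,059; u = 3,000/33,059 = 9.07%.
Change = 9.07% − 8.92% = +0.15 pp.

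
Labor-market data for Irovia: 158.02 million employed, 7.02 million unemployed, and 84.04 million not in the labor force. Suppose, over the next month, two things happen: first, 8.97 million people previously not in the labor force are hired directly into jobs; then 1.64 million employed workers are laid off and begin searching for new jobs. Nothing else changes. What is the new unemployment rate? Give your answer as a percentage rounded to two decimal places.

New unemployment rate ≈ 4.98%.

Initially, labor force = 158.02 + 7.02 = 165.04 million, so u = 7.02/165.04 = 4.25%.
After the first change, employed and labor force both rise by 8.97; unemployed unchanged → E = 166.99, U = 7.02, labor force = 174.01 million.
After the second change, employed falls and unemployed rises by 1.64; labor force unchanged → E = 165.35, U = 8.66, labor force = 174.01 million.
New unemployment rate = 8.66 / 174.01 = 4.98%.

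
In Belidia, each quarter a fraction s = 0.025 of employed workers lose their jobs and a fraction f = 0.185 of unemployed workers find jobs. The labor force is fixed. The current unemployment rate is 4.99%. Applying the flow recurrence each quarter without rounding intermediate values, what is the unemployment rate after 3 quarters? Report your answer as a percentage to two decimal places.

Unemployment rate after three quarters ≈ 8.50%.

With a fixed labor force, u_{t+1} = u_t + s·(1−u_t) − f·u_t = u_t·(1−s−f) + s.
Here 1−s−f = 0.790 and s = 0.025.
u_1 = 0.049900 × 0.790 + 0.025 = 0.064421.
u_2 = 0.064421 × 0.790 + 0.025 = 0.075893.
u_3 = 0.075893 × 0.790 + 0.025 = 0.084955.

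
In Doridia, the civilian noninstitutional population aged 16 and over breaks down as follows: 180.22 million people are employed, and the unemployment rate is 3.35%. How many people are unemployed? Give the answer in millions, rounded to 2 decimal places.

Let U be the number unemployed. The labor force is E + U, and U/(E+U) = 0.0335.
So U = 0.0335 × 180.22 / (1 − 0.0335) = 6.0374 / 0.9665 ≈ 6.25 million.

About 6.25 million are unemployed.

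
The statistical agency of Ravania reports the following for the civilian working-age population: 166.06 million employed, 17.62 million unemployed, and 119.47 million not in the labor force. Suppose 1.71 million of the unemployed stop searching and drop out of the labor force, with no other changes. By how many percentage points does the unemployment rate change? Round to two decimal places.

The unemployment rate changes by −0.85 percentage points.

Initially, labor force = 166.06 + 17.62 = 183.68 million, so u = 17.62/183.68 = 9.59%.
After the change, unemployed and labor force both fall by 1.71 → E = 166.06, U = 15.91, labor force = 181.97 million.
New unemployment rate = 15.91 / 181.97 = 8.74%.
Change = 8.74% − 9.59% = −0.85 percentage points.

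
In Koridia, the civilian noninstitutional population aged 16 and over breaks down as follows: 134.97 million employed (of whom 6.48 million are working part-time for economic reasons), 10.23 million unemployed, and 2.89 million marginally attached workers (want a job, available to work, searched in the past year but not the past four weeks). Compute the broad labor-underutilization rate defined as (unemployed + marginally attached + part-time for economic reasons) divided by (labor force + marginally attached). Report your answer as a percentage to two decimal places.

Broad underutilization rate ≈ 13.24%.

Labor force = 134.97 + 10.23 = 145.20 million.
Numerator = 10.23 + 2.89 + 6.48 = 19.60 million.
Denominator = 145.20 + 2.89 = 148.09 million.
Broad rate = 19.60 / 148.09 = 13.24%.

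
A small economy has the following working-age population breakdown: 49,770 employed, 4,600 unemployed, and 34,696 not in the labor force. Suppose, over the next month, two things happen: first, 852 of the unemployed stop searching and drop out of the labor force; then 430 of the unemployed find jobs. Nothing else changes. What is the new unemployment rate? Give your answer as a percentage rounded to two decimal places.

New unemployment rate ≈ 6.20%.

Initially, labor force = 49,770 + 4,600 = 54,370, so u = 4,600/54,370 = 8.46%.
After the first change, unemployed and labor force both fall by 852 → E = 49,770, U = 3,748, labor force = 53,518.
After the second change, unemployed falls and employed rises by 430; labor force unchanged → E = 50,200, U = 3,318, labor force = 53,518.
New unemployment rate = 3,318 / 53,518 = 6.20%.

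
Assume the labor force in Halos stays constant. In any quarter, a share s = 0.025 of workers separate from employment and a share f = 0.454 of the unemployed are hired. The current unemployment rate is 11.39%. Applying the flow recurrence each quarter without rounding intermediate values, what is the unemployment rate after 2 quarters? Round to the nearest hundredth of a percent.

Unemployment rate after two quarters ≈ 6.89%.

With a fixed labor force, u_{t+1} = u_t + s·(1−u_t) − f·u_t = u_t·(1−s−f) + s.
Here 1−s−f = 0.521 and s = 0.025.
u_1 = 0.113900 × 0.521 + 0.025 = 0.084342.
u_2 = 0.084342 × 0.521 + 0.025 = 0.068942.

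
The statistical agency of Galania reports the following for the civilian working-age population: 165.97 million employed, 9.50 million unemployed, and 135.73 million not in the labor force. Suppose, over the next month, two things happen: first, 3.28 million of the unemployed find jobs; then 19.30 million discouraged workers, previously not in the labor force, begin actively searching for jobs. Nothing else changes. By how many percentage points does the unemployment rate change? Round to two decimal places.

The unemployment rate changes by +7.69 percentage points.

Initially, labor force = 165.97 + 9.50 = 175.47 million, so u = 9.50/175.47 = 5.41%.
After the first change, unemployed falls and employed rises by 3.28; labor force unchanged → E = 169.25, U = 6.22, labor force = 175.47 million.
After the second change, unemployed and labor force both rise by 19.30 → E = 169.25, U = 25.52, labor force = 194.77 million.
New unemployment rate = 25.52 / 194.77 = 13.10%.
Change = 13.10% − 5.41% = +7.69 percentage points.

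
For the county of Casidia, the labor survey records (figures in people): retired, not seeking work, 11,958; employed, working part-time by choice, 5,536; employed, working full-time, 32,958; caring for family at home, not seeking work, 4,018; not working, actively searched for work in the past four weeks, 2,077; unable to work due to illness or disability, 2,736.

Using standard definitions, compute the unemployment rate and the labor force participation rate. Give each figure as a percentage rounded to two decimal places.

Employed = 5,536 + 32,958 = 38,494.
Unemployed = 2,077.
Labor force = 38,494 + 2,077 = 40,571.
Not in labor force = 11,958 + 4,018 + 2,736 = 18,712 (those not working and not actively searching are outside the labor force).
Civilian working-age population = 40,571 + 18,712 = 59,283.
Unemployment rate = 2,077 / 40,571 = 5.12%.
Labor force participation rate = 40,571 / 59,283 = 68.44%.

Unemployment rate ≈ 5.12%; labor force participation rate ≈ 68.44%.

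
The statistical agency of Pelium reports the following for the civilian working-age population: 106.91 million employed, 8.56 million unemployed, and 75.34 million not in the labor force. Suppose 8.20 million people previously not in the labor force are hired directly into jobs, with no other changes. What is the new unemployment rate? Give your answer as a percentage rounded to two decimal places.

Initially, labor force = 106.91 + 8.56 = 115.47 million, so u = 8.56/115.47 = 7.41%.
After the change, employed and labor force both rise by 8.20; unemployed unchanged → E = 115.11, U = 8.56, labor force = 123.67 million.
New unemployment rate = 8.56 / 123.67 = 6.92%.

New unemployment rate ≈ 6.92%.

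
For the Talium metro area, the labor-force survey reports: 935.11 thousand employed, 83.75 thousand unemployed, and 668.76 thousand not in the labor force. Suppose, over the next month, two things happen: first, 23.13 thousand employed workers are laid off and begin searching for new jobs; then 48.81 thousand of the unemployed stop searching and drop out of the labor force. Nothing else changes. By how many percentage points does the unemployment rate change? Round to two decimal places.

The unemployment rate changes by −2.23 percentage points.

Initially, labor force = 935.11 + 83.75 = 1,018.86 thousand, so u = 83.75/1,018.86 = 8.22%.
After the first change, employed falls and unemployed rises by 23.13; labor force unchanged → E = 911.98, U = 106.88, labor force = 1,018.86 thousand.
After the second change, unemployed and labor force both fall by 48.81 → E = 911.98, U = 58.07, labor force = 970.05 thousand.
New unemployment rate = 58.07 / 970.05 = 5.99%.
Change = 5.99% − 8.22% = −2.23 percentage points.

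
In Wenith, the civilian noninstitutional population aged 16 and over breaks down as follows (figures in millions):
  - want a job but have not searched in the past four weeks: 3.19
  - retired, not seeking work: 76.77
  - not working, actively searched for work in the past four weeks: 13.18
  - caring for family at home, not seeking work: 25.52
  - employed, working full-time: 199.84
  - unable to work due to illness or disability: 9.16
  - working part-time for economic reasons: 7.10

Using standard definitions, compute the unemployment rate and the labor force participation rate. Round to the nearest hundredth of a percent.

Unemployment rate ≈ 5.99%; labor force participation rate ≈ 65.75%.

Employed = 199.84 + 7.10 = 206.94 million (anyone who worked, including part-time for economic reasons, counts as employed).
Unemployed = 13.18 million.
Labor force = 206.94 + 13.18 = 220.12 million.
Not in labor force = 3.19 + 76.77 + 25.52 + 9.16 = 114.64 million (those not working and not actively searching are outside the labor force — including those who want a job but have given up searching).
Civilian working-age population = 220.12 + 114.64 = 334.76 million.
Unemployment rate = 13.18 / 220.12 = 5.99%.
Labor force participation rate = 220.12 / 334.76 = 65.75%.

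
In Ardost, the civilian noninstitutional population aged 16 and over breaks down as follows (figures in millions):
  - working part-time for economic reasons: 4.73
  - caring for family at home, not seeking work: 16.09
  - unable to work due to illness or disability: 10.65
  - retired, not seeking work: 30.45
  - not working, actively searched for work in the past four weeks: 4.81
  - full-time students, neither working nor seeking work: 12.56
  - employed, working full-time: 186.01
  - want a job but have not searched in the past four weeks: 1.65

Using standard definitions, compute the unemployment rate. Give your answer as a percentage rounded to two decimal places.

Unemployment rate ≈ 2.46%.

Employed = 4.73 + 186.01 = 190.74 million (anyone who worked, including part-time for economic reasons, counts as employed).
Unemployed = 4.81 million.
Labor force = 190.74 + 4.81 = 195.55 million.
Unemployment rate = 4.81 / 195.55 = 2.46%.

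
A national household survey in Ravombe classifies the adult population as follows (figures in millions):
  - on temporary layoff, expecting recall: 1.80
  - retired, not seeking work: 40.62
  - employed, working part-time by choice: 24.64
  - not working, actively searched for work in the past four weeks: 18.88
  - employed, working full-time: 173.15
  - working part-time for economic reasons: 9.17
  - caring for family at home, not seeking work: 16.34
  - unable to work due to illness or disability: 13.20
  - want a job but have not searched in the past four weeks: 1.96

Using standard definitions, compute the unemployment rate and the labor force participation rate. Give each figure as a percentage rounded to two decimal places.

Unemployment rate ≈ 9.08%; labor force participation rate ≈ 75.94%.

Employed = 24.64 + 173.15 + 9.17 = 206.96 million (anyone who worked, including part-time for economic reasons, counts as employed).
Unemployed = 1.80 + 18.88 = 20.68 million (jobless and actively searching, or on temporary layoff).
Labor force = 206.96 + 20.68 = 227.64 million.
Not in labor force = 40.62 + 16.34 + 13.20 + 1.96 = 72.12 million (those not working and not actively searching are outside the labor force — including those who want a job but have given up searching).
Civilian working-age population = 227.64 + 72.12 = 299.76 million.
Unemployment rate = 20.68 / 227.64 = 9.08%.
Labor force participation rate = 227.64 / 299.76 = 75.94%.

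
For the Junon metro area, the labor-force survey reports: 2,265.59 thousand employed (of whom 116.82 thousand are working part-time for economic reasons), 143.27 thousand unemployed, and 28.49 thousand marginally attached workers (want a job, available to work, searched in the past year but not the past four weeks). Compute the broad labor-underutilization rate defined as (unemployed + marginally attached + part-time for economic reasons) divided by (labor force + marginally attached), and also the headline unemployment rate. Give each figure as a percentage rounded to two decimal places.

Broad underutilization rate ≈ 11.84%; headline unemployment rate ≈ 5.95%.

Labor force = 2,265.59 + 143.27 = 2,408.86 thousand.
Numerator = 143.27 + 28.49 + 116.82 = 288.58 thousand.
Denominator = 2,408.86 + 28.49 = 2,437.35 thousand.
Broad rate = 288.58 / 2,437.35 = 11.84%.
Headline unemployment rate = 143.27 / 2,408.86 = 5.95%.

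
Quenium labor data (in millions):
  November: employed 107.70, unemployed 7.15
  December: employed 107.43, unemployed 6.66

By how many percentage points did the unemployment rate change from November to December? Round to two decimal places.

November: labor force = 107.70 + 7.15 = 114.85; u = 7.15/114.85 = 6.23%.
December: labor force = 107.43 + 6.66 = 114.09; u = 6.66/114.09 = 5.84%.
Change = 5.84% − 6.23% = −0.39 pp.

The unemployment rate changed by −0.39 percentage points.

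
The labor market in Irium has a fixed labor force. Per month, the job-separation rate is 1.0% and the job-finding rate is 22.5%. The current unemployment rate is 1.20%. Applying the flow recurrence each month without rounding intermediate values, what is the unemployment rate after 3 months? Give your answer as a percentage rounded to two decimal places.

With a fixed labor force, u_{t+1} = u_t + s·(1−u_t) − f·u_t = u_t·(1−s−f) + s.
Here 1−s−f = 0.765 and s = 0.010.
u_1 = 0.012000 × 0.765 + 0.010 = 0.019180.
u_2 = 0.019180 × 0.765 + 0.010 = 0.024673.
u_3 = 0.024673 × 0.765 + 0.010 = 0.028875.

Unemployment rate after three months ≈ 2.89%.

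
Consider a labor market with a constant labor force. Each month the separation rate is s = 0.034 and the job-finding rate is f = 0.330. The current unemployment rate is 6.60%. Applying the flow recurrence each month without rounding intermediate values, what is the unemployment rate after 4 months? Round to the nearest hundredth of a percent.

Unemployment rate after four months ≈ 8.89%.

With a fixed labor force, u_{t+1} = u_t + s·(1−u_t) − f·u_t = u_t·(1−s−f) + s.
Here 1−s−f = 0.636 and s = 0.034.
u_1 = 0.066000 × 0.636 + 0.034 = 0.075976.
u_2 = 0.075976 × 0.636 + 0.034 = 0.082321.
u_3 = 0.082321 × 0.636 + 0.034 = 0.086356.
u_4 = 0.086356 × 0.636 + 0.034 = 0.088922.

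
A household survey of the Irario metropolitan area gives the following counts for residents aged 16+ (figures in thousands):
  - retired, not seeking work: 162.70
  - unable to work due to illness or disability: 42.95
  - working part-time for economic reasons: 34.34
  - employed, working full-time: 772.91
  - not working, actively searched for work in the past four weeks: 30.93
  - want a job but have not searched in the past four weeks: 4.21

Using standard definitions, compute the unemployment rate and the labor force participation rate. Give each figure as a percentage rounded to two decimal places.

Unemployment rate ≈ 3.69%; labor force participation rate ≈ 79.98%.

Employed = 34.34 + 772.91 = 807.25 thousand (anyone who worked, including part-time for economic reasons, counts as employed).
Unemployed = 30.93 thousand.
Labor force = 807.25 + 30.93 = 838.18 thousand.
Not in labor force = 162.70 + 42.95 + 4.21 = 209.86 thousand (those not working and not actively searching are outside the labor force — including those who want a job but have given up searching).
Civilian working-age population = 838.18 + 209.86 = 1,048.04 thousand.
Unemployment rate = 30.93 / 838.18 = 3.69%.
Labor force participation rate = 838.18 / 1,048.04 = 79.98%.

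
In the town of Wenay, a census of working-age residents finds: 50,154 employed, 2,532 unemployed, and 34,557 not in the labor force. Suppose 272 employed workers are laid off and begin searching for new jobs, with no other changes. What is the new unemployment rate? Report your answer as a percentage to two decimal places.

New unemployment rate ≈ 5.32%.

Initially, labor force = 50,154 + 2,532 = 52,686, so u = 2,532/52,686 = 4.81%.
After the change, employed falls and unemployed rises by 272; labor force unchanged → E = 49,882, U = 2,804, labor force = 52,686.
New unemployment rate = 2,804 / 52,686 = 5.32%.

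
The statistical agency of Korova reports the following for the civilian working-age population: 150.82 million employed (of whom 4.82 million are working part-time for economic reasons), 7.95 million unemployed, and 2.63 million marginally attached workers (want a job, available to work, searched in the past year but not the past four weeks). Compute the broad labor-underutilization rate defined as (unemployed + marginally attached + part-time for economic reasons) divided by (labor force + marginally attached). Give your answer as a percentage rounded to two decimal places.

Labor force = 150.82 + 7.95 = 158.77 million.
Numerator = 7.95 + 2.63 + 4.82 = 15.40 million.
Denominator = 158.77 + 2.63 = 161.40 million.
Broad rate = 15.40 / 161.40 = 9.54%.

Broad underutilization rate ≈ 9.54%.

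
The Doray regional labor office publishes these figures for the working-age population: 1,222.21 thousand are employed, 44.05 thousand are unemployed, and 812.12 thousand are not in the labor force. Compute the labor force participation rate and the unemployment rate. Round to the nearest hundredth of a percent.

Labor force = employed + unemployed = 1,222.21 + 44.05 = 1,266.26 thousand.
Working-age population = 1,266.26 + 812.12 = 2,078.38 thousand.
Unemployment rate = 44.05 / 1,266.26 = 3.48%.
Labor force participation rate = 1,266.26 / 2,078.38 = 60.93%.

Labor force participation rate ≈ 60.93%; unemployment rate ≈ 3.48%.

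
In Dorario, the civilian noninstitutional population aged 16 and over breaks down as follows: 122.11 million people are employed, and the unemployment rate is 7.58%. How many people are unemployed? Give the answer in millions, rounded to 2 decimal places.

Let U be the number unemployed. The labor force is E + U, and U/(E+U) = 0.0758.
So U = 0.0758 × 122.11 / (1 − 0.0758) = 9.2559 / 0.9242 ≈ 10.02 million.

About 10.02 million are unemployed.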